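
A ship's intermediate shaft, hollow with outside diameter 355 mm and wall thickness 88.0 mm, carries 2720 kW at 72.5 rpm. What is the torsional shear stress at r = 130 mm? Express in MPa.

31.9 MPa

ω = 2π·72.5/60 = 7.592 rad/s, so T = P/ω = 2720×10³ / 7.592 = 358300 N·m.
J = π(d_o⁴ − d_i⁴)/32 = π(0.355⁴ − 0.179⁴)/32 = 1.458×10^-3 m⁴.
Shear stress varies linearly with radius: τ = T·r/J = 358300 × 0.130 / 1.458×10^-3 = 3.193×10^7 Pa.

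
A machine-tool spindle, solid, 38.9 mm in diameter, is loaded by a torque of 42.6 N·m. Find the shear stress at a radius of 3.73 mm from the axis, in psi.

103 psi

J = πd⁴/32 = π(0.0389)⁴/32 = 2.248×10^-7 m⁴.
Shear stress varies linearly with radius: τ = T·r/J = 42.60 × 0.00373 / 2.248×10^-7 = 7.068×10^5 Pa.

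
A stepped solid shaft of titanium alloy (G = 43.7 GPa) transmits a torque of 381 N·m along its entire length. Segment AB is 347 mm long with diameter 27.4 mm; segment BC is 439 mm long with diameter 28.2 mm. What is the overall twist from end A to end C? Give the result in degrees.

6.66°

J_AB = π(0.0274)⁴/32 = 5.53×10^-8 m⁴; J_BC = π(0.0282)⁴/32 = 6.21×10^-8 m⁴.
θ = (T/G)·Σ L_i/J_i = (381.0/43.7×10⁹)·(0.347/5.53×10^-8 + 0.439/6.21×10^-8) = 0.1163 rad.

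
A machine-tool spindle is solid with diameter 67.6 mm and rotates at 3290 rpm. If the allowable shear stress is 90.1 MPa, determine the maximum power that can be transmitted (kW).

J = πd⁴/32 = π(0.0676)⁴/32 = 2.050×10^-6 m⁴.
T_max = τ_allow·J/r = 9.01×10^7 × 2.050×10^-6 / 0.0338 = 5465 N·m.
ω = 2π·3290/60 = 344.5 rad/s, so P_max = T_max·ω = 1.883×10^6 W.

1880 kW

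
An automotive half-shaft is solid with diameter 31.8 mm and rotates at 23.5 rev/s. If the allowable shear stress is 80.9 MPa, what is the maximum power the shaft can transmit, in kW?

J = πd⁴/32 = π(0.0318)⁴/32 = 1.004×10^-7 m⁴.
T_max = τ_allow·J/r = 8.09×10^7 × 1.004×10^-7 / 0.0159 = 510.8 N·m.
ω = 2π·23.5 = 147.7 rad/s, so P_max = T_max·ω = 7.542×10^4 W.

75.4 kW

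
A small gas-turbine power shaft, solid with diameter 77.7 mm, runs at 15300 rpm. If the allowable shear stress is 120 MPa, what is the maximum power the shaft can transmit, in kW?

17700 kW

J = πd⁴/32 = π(0.0777)⁴/32 = 3.578×10^-6 m⁴.
T_max = τ_allow·J/r = 1.20×10^8 × 3.578×10^-6 / 0.0389 = 11050 N·m.
ω = 2π·15300/60 = 1602 rad/s, so P_max = T_max·ω = 1.771×10^7 W.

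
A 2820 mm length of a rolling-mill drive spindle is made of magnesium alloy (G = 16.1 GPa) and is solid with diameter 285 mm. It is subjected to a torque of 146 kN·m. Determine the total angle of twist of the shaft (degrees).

J = πd⁴/32 = π(0.285)⁴/32 = 6.477×10^-4 m⁴.
θ = T·L/(G·J) = 146000 × 2.82 / (16.1×10⁹ × 6.477×10^-4) = 0.03948 rad.

2.26°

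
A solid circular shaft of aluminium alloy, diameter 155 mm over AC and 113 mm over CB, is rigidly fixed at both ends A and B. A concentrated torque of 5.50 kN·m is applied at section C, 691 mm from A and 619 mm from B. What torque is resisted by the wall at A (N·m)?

Compatibility: T_A·a/J_AC = T_B·b/J_CB with T_A + T_B = T₀.
J_AC = 5.67×10^-5 m⁴, J_CB = 1.60×10^-5 m⁴, so T_A = T₀·(J_AC/a)/((J_AC/a)+(J_CB/b)) = 4181 N·m, T_B = 1319 N·m.

4180 N·m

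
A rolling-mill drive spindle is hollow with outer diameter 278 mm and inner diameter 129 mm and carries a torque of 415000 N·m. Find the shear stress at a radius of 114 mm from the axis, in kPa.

84600 kPa

J = π(d_o⁴ − d_i⁴)/32 = π(0.278⁴ − 0.129⁴)/32 = 5.592×10^-4 m⁴.
Shear stress varies linearly with radius: τ = T·r/J = 415000 × 0.114 / 5.592×10^-4 = 8.460×10^7 Pa.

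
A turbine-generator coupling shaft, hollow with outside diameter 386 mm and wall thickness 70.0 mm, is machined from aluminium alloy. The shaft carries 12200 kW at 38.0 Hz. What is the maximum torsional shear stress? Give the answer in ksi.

0.786 ksi

ω = 2π·38.0 = 238.8 rad/s, so T = P/ω = 12200×10³ / 238.8 = 51100 N·m.
J = π(d_o⁴ − d_i⁴)/32 = π(0.386⁴ − 0.246⁴)/32 = 1.820×10^-3 m⁴.
τ_max = T·r/J = 51100 × 0.193 / 1.820×10^-3 = 5.419×10^6 Pa.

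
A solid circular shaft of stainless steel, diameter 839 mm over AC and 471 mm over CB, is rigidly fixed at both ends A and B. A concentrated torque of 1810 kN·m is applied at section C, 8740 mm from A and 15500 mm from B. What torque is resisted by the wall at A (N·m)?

Compatibility: T_A·a/J_AC = T_B·b/J_CB with T_A + T_B = T₀.
J_AC = 0.0486 m⁴, J_CB = 4.83×10^-3 m⁴, so T_A = T₀·(J_AC/a)/((J_AC/a)+(J_CB/b)) = 1.714e6 N·m, T_B = 95990 N·m.

1.71e6 N·m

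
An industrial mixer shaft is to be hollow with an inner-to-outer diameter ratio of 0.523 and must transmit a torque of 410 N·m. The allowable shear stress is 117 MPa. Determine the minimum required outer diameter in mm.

26.8 mm

For a hollow shaft with d_i/d_o = 0.523: τ_max = 16T/(π d_o³ (1−k⁴)), so d_o = [16T/(π τ_allow (1−k⁴))]^(1/3) = [16·410.0/(π·1.17×10^8·0.9252)]^(1/3) = 0.02682 m.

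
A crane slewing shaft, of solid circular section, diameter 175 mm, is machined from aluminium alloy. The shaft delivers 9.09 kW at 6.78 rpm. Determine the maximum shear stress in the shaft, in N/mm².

12.2 N/mm²

ω = 2π·6.78/60 = 0.7100 rad/s, so T = P/ω = 9.09×10³ / 0.7100 = 12800 N·m.
J = πd⁴/32 = π(0.175)⁴/32 = 9.208×10^-5 m⁴.
τ_max = T·r/J = 12800 × 0.0875 / 9.208×10^-5 = 1.217×10^7 Pa.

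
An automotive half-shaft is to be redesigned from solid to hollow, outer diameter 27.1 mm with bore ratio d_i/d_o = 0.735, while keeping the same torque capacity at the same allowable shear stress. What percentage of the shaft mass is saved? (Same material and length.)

Equal τ_max and T ⇒ the solid shaft needs d_s³ = d_o³(1−k⁴), so d_s = 27.1·(1−0.735⁴)^(1/3) = 24.16 mm.
Area ratio A_h/A_s = d_o²(1−k²)/d_s² = (1−k²)/(1−k⁴)^(2/3) = 0.5787.
Mass saving = 1 − 0.5787 = 42.1 %.

42.1 %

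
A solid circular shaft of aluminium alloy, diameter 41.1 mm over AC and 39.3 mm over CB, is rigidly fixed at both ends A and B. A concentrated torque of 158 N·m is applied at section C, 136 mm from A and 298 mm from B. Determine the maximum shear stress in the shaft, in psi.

1220 psi

Compatibility: T_A·a/J_AC = T_B·b/J_CB with T_A + T_B = T₀.
J_AC = 2.80×10^-7 m⁴, J_CB = 2.34×10^-7 m⁴, so T_A = T₀·(J_AC/a)/((J_AC/a)+(J_CB/b)) = 114.4 N·m, T_B = 43.63 N·m.
τ in each portion: τ_AC = 8.39×10^6 Pa, τ_CB = 3.66×10^6 Pa; maximum is in AC.
τ_max = T_AC·r/J = 114.4·0.0206/2.80×10^-7 = 8.390×10^6 Pa.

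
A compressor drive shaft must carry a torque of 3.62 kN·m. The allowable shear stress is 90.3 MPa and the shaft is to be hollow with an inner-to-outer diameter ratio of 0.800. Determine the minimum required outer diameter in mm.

70.2 mm

For a hollow shaft with d_i/d_o = 0.800: τ_max = 16T/(π d_o³ (1−k⁴)), so d_o = [16T/(π τ_allow (1−k⁴))]^(1/3) = [16·3620/(π·9.03×10^7·0.5904)]^(1/3) = 0.07019 m.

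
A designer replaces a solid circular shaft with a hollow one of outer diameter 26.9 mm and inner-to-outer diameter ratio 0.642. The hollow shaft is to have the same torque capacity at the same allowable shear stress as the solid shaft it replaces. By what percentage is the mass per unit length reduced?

33.4 %

Equal τ_max and T ⇒ the solid shaft needs d_s³ = d_o³(1−k⁴), so d_s = 26.9·(1−0.642⁴)^(1/3) = 25.28 mm.
Area ratio A_h/A_s = d_o²(1−k²)/d_s² = (1−k²)/(1−k⁴)^(2/3) = 0.6655.
Mass saving = 1 − 0.6655 = 33.4 %.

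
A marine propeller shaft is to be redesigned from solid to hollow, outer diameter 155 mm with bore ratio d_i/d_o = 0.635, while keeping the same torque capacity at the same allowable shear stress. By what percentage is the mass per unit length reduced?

Equal τ_max and T ⇒ the solid shaft needs d_s³ = d_o³(1−k⁴), so d_s = 155·(1−0.635⁴)^(1/3) = 146.1 mm.
Area ratio A_h/A_s = d_o²(1−k²)/d_s² = (1−k²)/(1−k⁴)^(2/3) = 0.6717.
Mass saving = 1 − 0.6717 = 32.8 %.

32.8 %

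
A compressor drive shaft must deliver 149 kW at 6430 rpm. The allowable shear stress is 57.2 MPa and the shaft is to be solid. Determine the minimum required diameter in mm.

27.0 mm

ω = 2π·6430/60 = 673.3 rad/s, so T = P/ω = 149×10³ / 673.3 = 221.3 N·m.
For a solid shaft τ_max = 16T/(πd³), so d = (16T/(π τ_allow))^(1/3) = (16·221.3/(π·5.72×10^7))^(1/3) = 0.02701 m.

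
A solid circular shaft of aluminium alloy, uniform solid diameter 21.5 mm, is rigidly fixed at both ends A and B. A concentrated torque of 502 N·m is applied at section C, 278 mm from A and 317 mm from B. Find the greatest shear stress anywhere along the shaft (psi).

19900 psi

With uniform GJ and both ends fixed, compatibility θ_AC = θ_CB gives T_A·a = T_B·b, together with T_A + T_B = T₀.
T_A = T₀·b/(a+b) = 502.0·317/595.0 = 267.5 N·m; T_B = 234.5 N·m.
τ in each portion: τ_AC = 1.37×10^8 Pa, τ_CB = 1.20×10^8 Pa; maximum is in AC.
τ_max = T_AC·r/J = 267.5·0.0107/2.10×10^-8 = 1.371×10^8 Pa.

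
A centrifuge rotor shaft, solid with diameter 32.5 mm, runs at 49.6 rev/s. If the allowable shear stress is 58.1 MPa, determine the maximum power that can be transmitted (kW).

J = πd⁴/32 = π(0.0325)⁴/32 = 1.095×10^-7 m⁴.
T_max = τ_allow·J/r = 5.81×10^7 × 1.095×10^-7 / 0.0163 = 391.6 N·m.
ω = 2π·49.6 = 311.6 rad/s, so P_max = T_max·ω = 1.220×10^5 W.

122 kW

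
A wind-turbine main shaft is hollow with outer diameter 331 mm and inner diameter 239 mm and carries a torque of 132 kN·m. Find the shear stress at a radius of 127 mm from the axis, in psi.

2830 psi

J = π(d_o⁴ − d_i⁴)/32 = π(0.331⁴ − 0.239⁴)/32 = 8.581×10^-4 m⁴.
Shear stress varies linearly with radius: τ = T·r/J = 132000 × 0.127 / 8.581×10^-4 = 1.954×10^7 Pa.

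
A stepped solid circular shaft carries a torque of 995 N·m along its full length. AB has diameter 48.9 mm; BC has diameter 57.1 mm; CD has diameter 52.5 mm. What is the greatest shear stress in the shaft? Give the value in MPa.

43.3 MPa

Under the same torque, τ_max = 16T/(πd³) is largest where d is smallest — segment AB (d = 48.9 mm).
τ_max = 16·995.0/(π·(0.0489)³) = 4.334×10^7 Pa.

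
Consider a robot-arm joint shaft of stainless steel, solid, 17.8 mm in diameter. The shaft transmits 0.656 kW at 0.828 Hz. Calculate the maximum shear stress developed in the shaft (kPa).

ω = 2π·0.828 = 5.202 rad/s, so T = P/ω = 0.656×10³ / 5.202 = 126.1 N·m.
J = πd⁴/32 = π(0.0178)⁴/32 = 9.856×10^-9 m⁴.
τ_max = T·r/J = 126.1 × 0.00890 / 9.856×10^-9 = 1.139×10^8 Pa.

114000 kPa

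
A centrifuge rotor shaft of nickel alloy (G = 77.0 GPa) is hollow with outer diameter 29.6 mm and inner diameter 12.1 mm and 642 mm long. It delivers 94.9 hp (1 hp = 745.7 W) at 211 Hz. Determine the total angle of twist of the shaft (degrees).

ω = 2π·211 = 1326 rad/s, so T = P/ω = 94.9×745.7 / 1326 = 53.38 N·m.
J = π(d_o⁴ − d_i⁴)/32 = π(0.0296⁴ − 0.0121⁴)/32 = 7.326×10^-8 m⁴.
θ = T·L/(G·J) = 53.38 × 0.642 / (77.0×10⁹ × 7.326×10^-8) = 6.075×10^-3 rad.

0.348°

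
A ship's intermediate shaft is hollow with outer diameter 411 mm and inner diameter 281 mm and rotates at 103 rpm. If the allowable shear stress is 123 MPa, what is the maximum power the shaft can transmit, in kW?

14100 kW

J = π(d_o⁴ − d_i⁴)/32 = π(0.411⁴ − 0.281⁴)/32 = 2.189×10^-3 m⁴.
T_max = τ_allow·J/r = 1.23×10^8 × 2.189×10^-3 / 0.205 = 1.310e6 N·m.
ω = 2π·103/60 = 10.79 rad/s, so P_max = T_max·ω = 1.413×10^7 W.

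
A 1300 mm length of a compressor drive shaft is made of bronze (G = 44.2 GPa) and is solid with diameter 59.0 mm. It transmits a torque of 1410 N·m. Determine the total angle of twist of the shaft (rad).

J = πd⁴/32 = π(0.0590)⁴/32 = 1.190×10^-6 m⁴.
θ = T·L/(G·J) = 1410 × 1.30 / (44.2×10⁹ × 1.190×10^-6) = 0.03486 rad.

0.0349 rad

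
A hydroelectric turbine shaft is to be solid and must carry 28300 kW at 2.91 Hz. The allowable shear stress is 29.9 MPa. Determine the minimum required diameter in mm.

ω = 2π·2.91 = 18.28 rad/s, so T = P/ω = 28300×10³ / 18.28 = 1.548e6 N·m.
For a solid shaft τ_max = 16T/(πd³), so d = (16T/(π τ_allow))^(1/3) = (16·1.548e6/(π·2.99×10^7))^(1/3) = 0.6412 m.

641 mm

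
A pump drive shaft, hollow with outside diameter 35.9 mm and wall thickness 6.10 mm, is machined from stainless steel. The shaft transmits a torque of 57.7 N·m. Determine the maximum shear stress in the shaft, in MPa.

J = π(d_o⁴ − d_i⁴)/32 = π(0.0359⁴ − 0.0237⁴)/32 = 1.321×10^-7 m⁴.
τ_max = T·r/J = 57.70 × 0.0180 / 1.321×10^-7 = 7.841×10^6 Pa.

7.84 MPa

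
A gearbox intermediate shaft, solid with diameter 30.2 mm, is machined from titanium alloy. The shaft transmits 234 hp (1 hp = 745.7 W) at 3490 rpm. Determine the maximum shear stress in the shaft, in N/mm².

ω = 2π·3490/60 = 365.5 rad/s, so T = P/ω = 234×745.7 / 365.5 = 477.4 N·m.
J = πd⁴/32 = π(0.0302)⁴/32 = 8.166×10^-8 m⁴.
τ_max = T·r/J = 477.4 × 0.0151 / 8.166×10^-8 = 8.828×10^7 Pa.

88.3 N/mm²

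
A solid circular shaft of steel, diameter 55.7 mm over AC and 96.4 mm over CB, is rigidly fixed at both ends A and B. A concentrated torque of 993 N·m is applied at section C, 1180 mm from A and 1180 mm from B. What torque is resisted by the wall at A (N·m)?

Compatibility: T_A·a/J_AC = T_B·b/J_CB with T_A + T_B = T₀.
J_AC = 9.45×10^-7 m⁴, J_CB = 8.48×10^-6 m⁴, so T_A = T₀·(J_AC/a)/((J_AC/a)+(J_CB/b)) = 99.58 N·m, T_B = 893.4 N·m.

99.6 N·m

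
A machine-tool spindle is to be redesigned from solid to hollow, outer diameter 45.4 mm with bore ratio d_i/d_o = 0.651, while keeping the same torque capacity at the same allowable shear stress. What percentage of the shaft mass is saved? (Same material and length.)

Equal τ_max and T ⇒ the solid shaft needs d_s³ = d_o³(1−k⁴), so d_s = 45.4·(1−0.651⁴)^(1/3) = 42.50 mm.
Area ratio A_h/A_s = d_o²(1−k²)/d_s² = (1−k²)/(1−k⁴)^(2/3) = 0.6575.
Mass saving = 1 − 0.6575 = 34.3 %.

34.3 %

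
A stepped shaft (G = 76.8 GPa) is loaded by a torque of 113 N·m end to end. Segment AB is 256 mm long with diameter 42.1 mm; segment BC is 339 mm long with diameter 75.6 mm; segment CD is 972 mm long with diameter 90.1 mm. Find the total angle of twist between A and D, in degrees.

J_AB = π(0.0421)⁴/32 = 3.08×10^-7 m⁴; J_BC = π(0.0756)⁴/32 = 3.21×10^-6 m⁴; J_CD = π(0.0901)⁴/32 = 6.47×10^-6 m⁴.
θ = (T/G)·Σ L_i/J_i = (113.0/76.8×10⁹)·(0.256/3.08×10^-7 + 0.339/3.21×10^-6 + 0.972/6.47×10^-6) = 1.598×10^-3 rad.

0.0916°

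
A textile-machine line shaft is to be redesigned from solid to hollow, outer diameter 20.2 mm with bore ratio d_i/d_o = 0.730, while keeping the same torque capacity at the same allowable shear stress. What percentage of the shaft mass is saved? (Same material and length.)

Equal τ_max and T ⇒ the solid shaft needs d_s³ = d_o³(1−k⁴), so d_s = 20.2·(1−0.730⁴)^(1/3) = 18.07 mm.
Area ratio A_h/A_s = d_o²(1−k²)/d_s² = (1−k²)/(1−k⁴)^(2/3) = 0.5836.
Mass saving = 1 − 0.5836 = 41.6 %.

41.6 %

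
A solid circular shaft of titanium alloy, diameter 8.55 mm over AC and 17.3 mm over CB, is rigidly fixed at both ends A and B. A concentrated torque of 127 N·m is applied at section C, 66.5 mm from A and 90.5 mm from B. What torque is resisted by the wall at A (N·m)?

9.54 N·m

Compatibility: T_A·a/J_AC = T_B·b/J_CB with T_A + T_B = T₀.
J_AC = 5.25×10^-10 m⁴, J_CB = 8.79×10^-9 m⁴, so T_A = T₀·(J_AC/a)/((J_AC/a)+(J_CB/b)) = 9.537 N·m, T_B = 117.5 N·m.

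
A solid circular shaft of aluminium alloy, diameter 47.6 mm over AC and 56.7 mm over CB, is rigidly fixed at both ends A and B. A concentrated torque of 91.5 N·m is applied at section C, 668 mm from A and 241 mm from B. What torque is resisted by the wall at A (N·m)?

Compatibility: T_A·a/J_AC = T_B·b/J_CB with T_A + T_B = T₀.
J_AC = 5.04×10^-7 m⁴, J_CB = 1.01×10^-6 m⁴, so T_A = T₀·(J_AC/a)/((J_AC/a)+(J_CB/b)) = 13.90 N·m, T_B = 77.60 N·m.

13.9 N·m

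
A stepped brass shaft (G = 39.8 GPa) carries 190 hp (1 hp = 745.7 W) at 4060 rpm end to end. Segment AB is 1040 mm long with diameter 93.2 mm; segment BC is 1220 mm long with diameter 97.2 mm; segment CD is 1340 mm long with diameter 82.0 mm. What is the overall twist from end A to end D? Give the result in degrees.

0.279°

ω = 2π·4060/60 = 425.2 rad/s, so T = P/ω = 190×745.7 / 425.2 = 333.2 N·m.
J_AB = π(0.0932)⁴/32 = 7.41×10^-6 m⁴; J_BC = π(0.0972)⁴/32 = 8.76×10^-6 m⁴; J_CD = π(0.0820)⁴/32 = 4.44×10^-6 m⁴.
θ = (T/G)·Σ L_i/J_i = (333.2/39.8×10⁹)·(1.04/7.41×10^-6 + 1.22/8.76×10^-6 + 1.34/4.44×10^-6) = 4.869×10^-3 rad.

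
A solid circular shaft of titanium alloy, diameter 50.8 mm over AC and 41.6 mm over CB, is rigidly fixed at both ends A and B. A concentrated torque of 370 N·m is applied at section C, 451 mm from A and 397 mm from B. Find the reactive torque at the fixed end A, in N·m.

245 N·m

Compatibility: T_A·a/J_AC = T_B·b/J_CB with T_A + T_B = T₀.
J_AC = 6.54×10^-7 m⁴, J_CB = 2.94×10^-7 m⁴, so T_A = T₀·(J_AC/a)/((J_AC/a)+(J_CB/b)) = 244.9 N·m, T_B = 125.1 N·m.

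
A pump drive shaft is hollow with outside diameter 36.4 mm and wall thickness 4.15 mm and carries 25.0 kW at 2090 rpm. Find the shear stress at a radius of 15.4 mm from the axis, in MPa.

15.8 MPa

ω = 2π·2090/60 = 218.9 rad/s, so T = P/ω = 25.0×10³ / 218.9 = 114.2 N·m.
J = π(d_o⁴ − d_i⁴)/32 = π(0.0364⁴ − 0.0281⁴)/32 = 1.111×10^-7 m⁴.
Shear stress varies linearly with radius: τ = T·r/J = 114.2 × 0.0154 / 1.111×10^-7 = 1.583×10^7 Pa.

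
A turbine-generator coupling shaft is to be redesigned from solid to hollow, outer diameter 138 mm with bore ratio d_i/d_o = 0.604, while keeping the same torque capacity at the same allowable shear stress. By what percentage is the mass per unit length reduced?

30.1 %

Equal τ_max and T ⇒ the solid shaft needs d_s³ = d_o³(1−k⁴), so d_s = 138·(1−0.604⁴)^(1/3) = 131.6 mm.
Area ratio A_h/A_s = d_o²(1−k²)/d_s² = (1−k²)/(1−k⁴)^(2/3) = 0.6986.
Mass saving = 1 − 0.6986 = 30.1 %.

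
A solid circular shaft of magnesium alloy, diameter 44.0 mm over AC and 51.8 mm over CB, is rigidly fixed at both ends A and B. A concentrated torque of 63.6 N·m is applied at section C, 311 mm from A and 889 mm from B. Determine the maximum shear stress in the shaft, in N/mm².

Compatibility: T_A·a/J_AC = T_B·b/J_CB with T_A + T_B = T₀.
J_AC = 3.68×10^-7 m⁴, J_CB = 7.07×10^-7 m⁴, so T_A = T₀·(J_AC/a)/((J_AC/a)+(J_CB/b)) = 38.04 N·m, T_B = 25.56 N·m.
τ in each portion: τ_AC = 2.27×10^6 Pa, τ_CB = 9.37×10^5 Pa; maximum is in AC.
τ_max = T_AC·r/J = 38.04·0.0220/3.68×10^-7 = 2.274×10^6 Pa.

2.27 N/mm²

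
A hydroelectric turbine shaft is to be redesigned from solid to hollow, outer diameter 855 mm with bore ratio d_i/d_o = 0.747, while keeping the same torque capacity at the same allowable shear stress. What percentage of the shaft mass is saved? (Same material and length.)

Equal τ_max and T ⇒ the solid shaft needs d_s³ = d_o³(1−k⁴), so d_s = 855·(1−0.747⁴)^(1/3) = 755.0 mm.
Area ratio A_h/A_s = d_o²(1−k²)/d_s² = (1−k²)/(1−k⁴)^(2/3) = 0.5668.
Mass saving = 1 − 0.5668 = 43.3 %.

43.3 %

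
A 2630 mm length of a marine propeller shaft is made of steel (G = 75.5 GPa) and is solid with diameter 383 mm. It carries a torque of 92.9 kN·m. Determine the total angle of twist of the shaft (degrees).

0.0878°

J = πd⁴/32 = π(0.383)⁴/32 = 2.112×10^-3 m⁴.
θ = T·L/(G·J) = 92900 × 2.63 / (75.5×10⁹ × 2.112×10^-3) = 1.532×10^-3 rad.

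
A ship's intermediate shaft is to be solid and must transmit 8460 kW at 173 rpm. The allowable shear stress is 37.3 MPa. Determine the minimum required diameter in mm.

ω = 2π·173/60 = 18.12 rad/s, so T = P/ω = 8460×10³ / 18.12 = 467000 N·m.
For a solid shaft τ_max = 16T/(πd³), so d = (16T/(π τ_allow))^(1/3) = (16·467000/(π·3.73×10^7))^(1/3) = 0.3995 m.

400 mm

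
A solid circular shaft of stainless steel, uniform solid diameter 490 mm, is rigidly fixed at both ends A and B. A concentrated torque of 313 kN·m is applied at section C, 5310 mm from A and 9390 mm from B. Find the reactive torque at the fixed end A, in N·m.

With uniform GJ and both ends fixed, compatibility θ_AC = θ_CB gives T_A·a = T_B·b, together with T_A + T_B = T₀.
T_A = T₀·b/(a+b) = 313000·9390/14700 = 199900 N·m; T_B = 113100 N·m.

200000 N·m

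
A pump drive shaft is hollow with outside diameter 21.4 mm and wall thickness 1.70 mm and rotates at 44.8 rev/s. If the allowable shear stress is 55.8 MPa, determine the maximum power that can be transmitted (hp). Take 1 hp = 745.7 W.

20.2 hp

J = π(d_o⁴ − d_i⁴)/32 = π(0.0214⁴ − 0.0180⁴)/32 = 1.028×10^-8 m⁴.
T_max = τ_allow·J/r = 5.58×10^7 × 1.028×10^-8 / 0.0107 = 53.63 N·m.
ω = 2π·44.8 = 281.5 rad/s, so P_max = T_max·ω = 1.510×10^4 W.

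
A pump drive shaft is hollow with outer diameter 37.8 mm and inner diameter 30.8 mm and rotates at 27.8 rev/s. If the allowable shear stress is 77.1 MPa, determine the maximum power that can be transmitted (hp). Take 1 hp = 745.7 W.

107 hp

J = π(d_o⁴ − d_i⁴)/32 = π(0.0378⁴ − 0.0308⁴)/32 = 1.121×10^-7 m⁴.
T_max = τ_allow·J/r = 7.71×10^7 × 1.121×10^-7 / 0.0189 = 457.2 N·m.
ω = 2π·27.8 = 174.7 rad/s, so P_max = T_max·ω = 7.986×10^4 W.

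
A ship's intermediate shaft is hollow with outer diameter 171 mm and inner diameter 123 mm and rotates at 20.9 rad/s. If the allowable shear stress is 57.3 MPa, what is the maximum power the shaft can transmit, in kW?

861 kW

J = π(d_o⁴ − d_i⁴)/32 = π(0.171⁴ − 0.123⁴)/32 = 6.147×10^-5 m⁴.
T_max = τ_allow·J/r = 5.73×10^7 × 6.147×10^-5 / 0.0855 = 41200 N·m.
ω = 20.9 rad/s, so P_max = T_max·ω = 8.610×10^5 W.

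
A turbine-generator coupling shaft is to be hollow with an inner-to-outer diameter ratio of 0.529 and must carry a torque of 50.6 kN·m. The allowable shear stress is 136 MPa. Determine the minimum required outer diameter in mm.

127 mm

For a hollow shaft with d_i/d_o = 0.529: τ_max = 16T/(π d_o³ (1−k⁴)), so d_o = [16T/(π τ_allow (1−k⁴))]^(1/3) = [16·50600/(π·1.36×10^8·0.9217)]^(1/3) = 0.1272 m.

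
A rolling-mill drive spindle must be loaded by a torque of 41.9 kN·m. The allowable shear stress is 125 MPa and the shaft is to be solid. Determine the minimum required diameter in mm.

For a solid shaft τ_max = 16T/(πd³), so d = (16T/(π τ_allow))^(1/3) = (16·41900/(π·1.25×10^8))^(1/3) = 0.1195 m.

120 mm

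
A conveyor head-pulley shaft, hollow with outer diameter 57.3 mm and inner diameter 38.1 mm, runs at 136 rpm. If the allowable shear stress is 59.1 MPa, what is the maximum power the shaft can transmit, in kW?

J = π(d_o⁴ − d_i⁴)/32 = π(0.0573⁴ − 0.0381⁴)/32 = 8.515×10^-7 m⁴.
T_max = τ_allow·J/r = 5.91×10^7 × 8.515×10^-7 / 0.0286 = 1756 N·m.
ω = 2π·136/60 = 14.24 rad/s, so P_max = T_max·ω = 2.501×10^4 W.

25.0 kW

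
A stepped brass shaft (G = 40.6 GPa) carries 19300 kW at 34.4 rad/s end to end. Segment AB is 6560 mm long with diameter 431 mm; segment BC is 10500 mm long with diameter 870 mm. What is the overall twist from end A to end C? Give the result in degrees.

1.68°

ω = 34.4 rad/s, so T = P/ω = 19300×10³ / 34.40 = 561000 N·m.
J_AB = π(0.431)⁴/32 = 3.39×10^-3 m⁴; J_BC = π(0.870)⁴/32 = 0.0562 m⁴.
θ = (T/G)·Σ L_i/J_i = (561000/40.6×10⁹)·(6.56/3.39×10^-3 + 10.5/0.0562) = 0.02934 rad.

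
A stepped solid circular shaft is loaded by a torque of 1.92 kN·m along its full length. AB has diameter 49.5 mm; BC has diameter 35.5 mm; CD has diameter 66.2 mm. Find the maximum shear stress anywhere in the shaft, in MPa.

Under the same torque, τ_max = 16T/(πd³) is largest where d is smallest — segment BC (d = 35.5 mm).
τ_max = 16·1920/(π·(0.0355)³) = 2.186×10^8 Pa.

219 MPa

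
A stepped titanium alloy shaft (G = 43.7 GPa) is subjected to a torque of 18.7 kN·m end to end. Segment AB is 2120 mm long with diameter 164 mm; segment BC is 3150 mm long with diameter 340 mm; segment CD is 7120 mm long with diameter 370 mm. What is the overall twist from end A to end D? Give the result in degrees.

J_AB = π(0.164)⁴/32 = 7.10×10^-5 m⁴; J_BC = π(0.340)⁴/32 = 1.31×10^-3 m⁴; J_CD = π(0.370)⁴/32 = 1.84×10^-3 m⁴.
θ = (T/G)·Σ L_i/J_i = (18700/43.7×10⁹)·(2.12/7.10×10^-5 + 3.15/1.31×10^-3 + 7.12/1.84×10^-3) = 0.01546 rad.

0.886°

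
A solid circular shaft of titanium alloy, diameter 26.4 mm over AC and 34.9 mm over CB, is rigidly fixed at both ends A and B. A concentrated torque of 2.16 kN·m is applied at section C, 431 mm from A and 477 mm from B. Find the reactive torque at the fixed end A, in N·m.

575 N·m

Compatibility: T_A·a/J_AC = T_B·b/J_CB with T_A + T_B = T₀.
J_AC = 4.77×10^-8 m⁴, J_CB = 1.46×10^-7 m⁴, so T_A = T₀·(J_AC/a)/((J_AC/a)+(J_CB/b)) = 574.5 N·m, T_B = 1585 N·m.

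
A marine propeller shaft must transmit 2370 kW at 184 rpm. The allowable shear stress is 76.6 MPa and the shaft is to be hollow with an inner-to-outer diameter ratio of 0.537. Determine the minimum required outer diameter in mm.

ω = 2π·184/60 = 19.27 rad/s, so T = P/ω = 2370×10³ / 19.27 = 123000 N·m.
For a hollow shaft with d_i/d_o = 0.537: τ_max = 16T/(π d_o³ (1−k⁴)), so d_o = [16T/(π τ_allow (1−k⁴))]^(1/3) = [16·123000/(π·7.66×10^7·0.9168)]^(1/3) = 0.2074 m.

207 mm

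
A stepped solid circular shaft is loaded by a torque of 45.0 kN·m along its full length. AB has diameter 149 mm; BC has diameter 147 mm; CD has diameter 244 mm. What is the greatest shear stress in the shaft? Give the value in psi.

Under the same torque, τ_max = 16T/(πd³) is largest where d is smallest — segment BC (d = 147 mm).
τ_max = 16·45000/(π·(0.147)³) = 7.215×10^7 Pa.

10500 psi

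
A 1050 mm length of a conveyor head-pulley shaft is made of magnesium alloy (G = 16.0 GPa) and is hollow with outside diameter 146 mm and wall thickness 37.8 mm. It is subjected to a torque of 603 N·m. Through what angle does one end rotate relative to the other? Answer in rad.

J = π(d_o⁴ − d_i⁴)/32 = π(0.146⁴ − 0.0704⁴)/32 = 4.220×10^-5 m⁴.
θ = T·L/(G·J) = 603.0 × 1.05 / (16.0×10⁹ × 4.220×10^-5) = 9.378×10^-4 rad.

9.38e-4 rad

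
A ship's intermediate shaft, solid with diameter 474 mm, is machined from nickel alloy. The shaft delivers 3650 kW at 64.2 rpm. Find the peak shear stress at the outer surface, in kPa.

ω = 2π·64.2/60 = 6.723 rad/s, so T = P/ω = 3650×10³ / 6.723 = 542900 N·m.
J = πd⁴/32 = π(0.474)⁴/32 = 4.956×10^-3 m⁴.
τ_max = T·r/J = 542900 × 0.237 / 4.956×10^-3 = 2.596×10^7 Pa.

26000 kPa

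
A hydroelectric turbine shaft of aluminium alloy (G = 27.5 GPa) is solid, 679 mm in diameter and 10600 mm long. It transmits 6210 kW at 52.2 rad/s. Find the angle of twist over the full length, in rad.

0.00220 rad

ω = 52.2 rad/s, so T = P/ω = 6210×10³ / 52.20 = 119000 N·m.
J = πd⁴/32 = π(0.679)⁴/32 = 0.02087 m⁴.
θ = T·L/(G·J) = 119000 × 10.6 / (27.5×10⁹ × 0.02087) = 2.197×10^-3 rad.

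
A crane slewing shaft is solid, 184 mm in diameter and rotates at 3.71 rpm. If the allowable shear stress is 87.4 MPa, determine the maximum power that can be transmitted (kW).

41.5 kW

J = πd⁴/32 = π(0.184)⁴/32 = 1.125×10^-4 m⁴.
T_max = τ_allow·J/r = 8.74×10^7 × 1.125×10^-4 / 0.0920 = 106900 N·m.
ω = 2π·3.71/60 = 0.3885 rad/s, so P_max = T_max·ω = 4.153×10^4 W.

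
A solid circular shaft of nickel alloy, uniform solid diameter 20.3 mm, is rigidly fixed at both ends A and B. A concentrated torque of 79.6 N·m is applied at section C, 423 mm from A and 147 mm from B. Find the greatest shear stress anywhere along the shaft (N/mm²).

With uniform GJ and both ends fixed, compatibility θ_AC = θ_CB gives T_A·a = T_B·b, together with T_A + T_B = T₀.
T_A = T₀·b/(a+b) = 79.60·147/570.0 = 20.53 N·m; T_B = 59.07 N·m.
τ in each portion: τ_AC = 1.25×10^7 Pa, τ_CB = 3.60×10^7 Pa; maximum is in CB.
τ_max = T_CB·r/J = 59.07·0.0102/1.67×10^-8 = 3.596×10^7 Pa.

36.0 N/mm²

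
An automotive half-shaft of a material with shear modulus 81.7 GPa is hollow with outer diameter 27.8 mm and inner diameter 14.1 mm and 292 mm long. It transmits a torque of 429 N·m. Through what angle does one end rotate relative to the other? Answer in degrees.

1.60°

J = π(d_o⁴ − d_i⁴)/32 = π(0.0278⁴ − 0.0141⁴)/32 = 5.476×10^-8 m⁴.
θ = T·L/(G·J) = 429.0 × 0.292 / (81.7×10⁹ × 5.476×10^-8) = 0.02800 rad.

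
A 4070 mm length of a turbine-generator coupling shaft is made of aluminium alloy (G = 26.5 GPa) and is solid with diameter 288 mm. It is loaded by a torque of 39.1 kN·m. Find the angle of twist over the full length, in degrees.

0.509°

J = πd⁴/32 = π(0.288)⁴/32 = 6.754×10^-4 m⁴.
θ = T·L/(G·J) = 39100 × 4.07 / (26.5×10⁹ × 6.754×10^-4) = 8.891×10^-3 rad.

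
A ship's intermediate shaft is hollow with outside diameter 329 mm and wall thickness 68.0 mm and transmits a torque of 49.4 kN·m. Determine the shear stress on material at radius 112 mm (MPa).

5.46 MPa

J = π(d_o⁴ − d_i⁴)/32 = π(0.329⁴ − 0.193⁴)/32 = 1.014×10^-3 m⁴.
Shear stress varies linearly with radius: τ = T·r/J = 49400 × 0.112 / 1.014×10^-3 = 5.456×10^6 Pa.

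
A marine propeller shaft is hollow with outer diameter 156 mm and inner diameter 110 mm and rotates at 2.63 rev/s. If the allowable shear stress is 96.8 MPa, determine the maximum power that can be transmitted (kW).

J = π(d_o⁴ − d_i⁴)/32 = π(0.156⁴ − 0.110⁴)/32 = 4.377×10^-5 m⁴.
T_max = τ_allow·J/r = 9.68×10^7 × 4.377×10^-5 / 0.0780 = 54320 N·m.
ω = 2π·2.63 = 16.52 rad/s, so P_max = T_max·ω = 8.976×10^5 W.

898 kW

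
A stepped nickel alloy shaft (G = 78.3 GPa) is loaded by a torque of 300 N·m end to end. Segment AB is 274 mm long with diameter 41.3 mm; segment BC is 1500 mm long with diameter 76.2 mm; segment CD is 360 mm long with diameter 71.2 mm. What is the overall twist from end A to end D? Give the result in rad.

0.00596 rad

J_AB = π(0.0413)⁴/32 = 2.86×10^-7 m⁴; J_BC = π(0.0762)⁴/32 = 3.31×10^-6 m⁴; J_CD = π(0.0712)⁴/32 = 2.52×10^-6 m⁴.
θ = (T/G)·Σ L_i/J_i = (300.0/78.3×10⁹)·(0.274/2.86×10^-7 + 1.50/3.31×10^-6 + 0.360/2.52×10^-6) = 5.958×10^-3 rad.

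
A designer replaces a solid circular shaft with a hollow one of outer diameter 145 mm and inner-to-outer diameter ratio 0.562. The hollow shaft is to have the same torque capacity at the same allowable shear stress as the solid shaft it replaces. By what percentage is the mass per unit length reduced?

Equal τ_max and T ⇒ the solid shaft needs d_s³ = d_o³(1−k⁴), so d_s = 145·(1−0.562⁴)^(1/3) = 140.0 mm.
Area ratio A_h/A_s = d_o²(1−k²)/d_s² = (1−k²)/(1−k⁴)^(2/3) = 0.7338.
Mass saving = 1 − 0.7338 = 26.6 %.

26.6 %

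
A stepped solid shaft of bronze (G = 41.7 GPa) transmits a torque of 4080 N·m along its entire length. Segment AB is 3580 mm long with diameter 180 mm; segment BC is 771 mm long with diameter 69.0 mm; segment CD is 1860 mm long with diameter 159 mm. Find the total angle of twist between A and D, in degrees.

2.30°

J_AB = π(0.180)⁴/32 = 1.03×10^-4 m⁴; J_BC = π(0.0690)⁴/32 = 2.23×10^-6 m⁴; J_CD = π(0.159)⁴/32 = 6.27×10^-5 m⁴.
θ = (T/G)·Σ L_i/J_i = (4080/41.7×10⁹)·(3.58/1.03×10^-4 + 0.771/2.23×10^-6 + 1.86/6.27×10^-5) = 0.04020 rad.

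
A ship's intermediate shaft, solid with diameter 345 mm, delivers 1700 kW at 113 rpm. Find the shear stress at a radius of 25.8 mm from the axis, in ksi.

0.387 ksi

ω = 2π·113/60 = 11.83 rad/s, so T = P/ω = 1700×10³ / 11.83 = 143700 N·m.
J = πd⁴/32 = π(0.345)⁴/32 = 1.391×10^-3 m⁴.
Shear stress varies linearly with radius: τ = T·r/J = 143700 × 0.0258 / 1.391×10^-3 = 2.665×10^6 Pa.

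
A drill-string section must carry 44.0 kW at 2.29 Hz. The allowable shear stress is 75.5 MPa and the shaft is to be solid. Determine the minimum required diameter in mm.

59.1 mm

ω = 2π·2.29 = 14.39 rad/s, so T = P/ω = 44.0×10³ / 14.39 = 3058 N·m.
For a solid shaft τ_max = 16T/(πd³), so d = (16T/(π τ_allow))^(1/3) = (16·3058/(π·7.55×10^7))^(1/3) = 0.05909 m.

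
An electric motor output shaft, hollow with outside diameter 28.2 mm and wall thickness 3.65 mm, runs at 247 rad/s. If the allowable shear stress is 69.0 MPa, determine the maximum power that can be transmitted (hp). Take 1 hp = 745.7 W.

J = π(d_o⁴ − d_i⁴)/32 = π(0.0282⁴ − 0.0209⁴)/32 = 4.335×10^-8 m⁴.
T_max = τ_allow·J/r = 6.90×10^7 × 4.335×10^-8 / 0.0141 = 212.2 N·m.
ω = 247 rad/s, so P_max = T_max·ω = 5.240×10^4 W.

70.3 hp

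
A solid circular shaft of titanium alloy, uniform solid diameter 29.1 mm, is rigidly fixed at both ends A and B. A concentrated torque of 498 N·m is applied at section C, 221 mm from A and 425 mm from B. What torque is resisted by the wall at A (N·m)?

With uniform GJ and both ends fixed, compatibility θ_AC = θ_CB gives T_A·a = T_B·b, together with T_A + T_B = T₀.
T_A = T₀·b/(a+b) = 498.0·425/646.0 = 327.6 N·m; T_B = 170.4 N·m.

328 N·m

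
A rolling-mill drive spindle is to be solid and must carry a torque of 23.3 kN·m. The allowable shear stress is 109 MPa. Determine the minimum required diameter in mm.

For a solid shaft τ_max = 16T/(πd³), so d = (16T/(π τ_allow))^(1/3) = (16·23300/(π·1.09×10^8))^(1/3) = 0.1029 m.

103 mm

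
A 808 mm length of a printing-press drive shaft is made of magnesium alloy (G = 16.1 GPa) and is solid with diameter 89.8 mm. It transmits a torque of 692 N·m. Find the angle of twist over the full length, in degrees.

J = πd⁴/32 = π(0.0898)⁴/32 = 6.384×10^-6 m⁴.
θ = T·L/(G·J) = 692.0 × 0.808 / (16.1×10⁹ × 6.384×10^-6) = 5.440×10^-3 rad.

0.312°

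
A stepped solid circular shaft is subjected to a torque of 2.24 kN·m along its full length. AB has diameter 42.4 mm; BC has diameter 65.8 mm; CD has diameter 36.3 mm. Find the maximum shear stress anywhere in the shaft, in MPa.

239 MPa

Under the same torque, τ_max = 16T/(πd³) is largest where d is smallest — segment CD (d = 36.3 mm).
τ_max = 16·2240/(π·(0.0363)³) = 2.385×10^8 Pa.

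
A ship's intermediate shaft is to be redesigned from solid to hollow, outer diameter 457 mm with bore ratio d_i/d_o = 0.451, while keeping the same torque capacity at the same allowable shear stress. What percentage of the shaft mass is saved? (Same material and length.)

18.1 %

Equal τ_max and T ⇒ the solid shaft needs d_s³ = d_o³(1−k⁴), so d_s = 457·(1−0.451⁴)^(1/3) = 450.6 mm.
Area ratio A_h/A_s = d_o²(1−k²)/d_s² = (1−k²)/(1−k⁴)^(2/3) = 0.8194.
Mass saving = 1 − 0.8194 = 18.1 %.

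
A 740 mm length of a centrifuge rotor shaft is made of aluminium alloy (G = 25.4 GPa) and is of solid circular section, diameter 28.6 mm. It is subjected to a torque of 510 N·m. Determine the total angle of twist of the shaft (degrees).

13.0°

J = πd⁴/32 = π(0.0286)⁴/32 = 6.568×10^-8 m⁴.
θ = T·L/(G·J) = 510.0 × 0.740 / (25.4×10⁹ × 6.568×10^-8) = 0.2262 rad.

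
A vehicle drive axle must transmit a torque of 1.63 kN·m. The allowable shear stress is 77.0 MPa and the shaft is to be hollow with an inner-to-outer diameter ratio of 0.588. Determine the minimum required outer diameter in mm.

For a hollow shaft with d_i/d_o = 0.588: τ_max = 16T/(π d_o³ (1−k⁴)), so d_o = [16T/(π τ_allow (1−k⁴))]^(1/3) = [16·1630/(π·7.70×10^7·0.8805)]^(1/3) = 0.04966 m.

49.7 mm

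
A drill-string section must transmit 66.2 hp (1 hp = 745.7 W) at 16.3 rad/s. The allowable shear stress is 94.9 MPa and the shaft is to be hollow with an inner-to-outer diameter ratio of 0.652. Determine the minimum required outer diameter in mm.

58.3 mm

ω = 16.3 rad/s, so T = P/ω = 66.2×745.7 / 16.30 = 3029 N·m.
For a hollow shaft with d_i/d_o = 0.652: τ_max = 16T/(π d_o³ (1−k⁴)), so d_o = [16T/(π τ_allow (1−k⁴))]^(1/3) = [16·3029/(π·9.49×10^7·0.8193)]^(1/3) = 0.05832 m.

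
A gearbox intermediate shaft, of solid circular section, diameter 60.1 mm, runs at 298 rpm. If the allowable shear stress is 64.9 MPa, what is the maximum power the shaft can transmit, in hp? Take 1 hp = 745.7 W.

116 hp

J = πd⁴/32 = π(0.0601)⁴/32 = 1.281×10^-6 m⁴.
T_max = τ_allow·J/r = 6.49×10^7 × 1.281×10^-6 / 0.0301 = 2766 N·m.
ω = 2π·298/60 = 31.21 rad/s, so P_max = T_max·ω = 8.633×10^4 W.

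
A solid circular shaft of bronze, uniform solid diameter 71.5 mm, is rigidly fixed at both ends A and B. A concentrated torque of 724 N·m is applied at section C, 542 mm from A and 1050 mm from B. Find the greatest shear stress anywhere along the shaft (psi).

965 psi

With uniform GJ and both ends fixed, compatibility θ_AC = θ_CB gives T_A·a = T_B·b, together with T_A + T_B = T₀.
T_A = T₀·b/(a+b) = 724.0·1050/1592 = 477.5 N·m; T_B = 246.5 N·m.
τ in each portion: τ_AC = 6.65×10^6 Pa, τ_CB = 3.43×10^6 Pa; maximum is in AC.
τ_max = T_AC·r/J = 477.5·0.0357/2.57×10^-6 = 6.653×10^6 Pa.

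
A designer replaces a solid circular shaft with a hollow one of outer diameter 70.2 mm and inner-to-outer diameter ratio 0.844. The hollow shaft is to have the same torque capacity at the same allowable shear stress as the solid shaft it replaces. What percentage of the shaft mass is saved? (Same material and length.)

Equal τ_max and T ⇒ the solid shaft needs d_s³ = d_o³(1−k⁴), so d_s = 70.2·(1−0.844⁴)^(1/3) = 55.44 mm.
Area ratio A_h/A_s = d_o²(1−k²)/d_s² = (1−k²)/(1−k⁴)^(2/3) = 0.4612.
Mass saving = 1 − 0.4612 = 53.9 %.

53.9 %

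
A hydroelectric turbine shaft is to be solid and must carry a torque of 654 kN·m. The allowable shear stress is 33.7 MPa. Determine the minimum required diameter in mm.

462 mm

For a solid shaft τ_max = 16T/(πd³), so d = (16T/(π τ_allow))^(1/3) = (16·654000/(π·3.37×10^7))^(1/3) = 0.4624 m.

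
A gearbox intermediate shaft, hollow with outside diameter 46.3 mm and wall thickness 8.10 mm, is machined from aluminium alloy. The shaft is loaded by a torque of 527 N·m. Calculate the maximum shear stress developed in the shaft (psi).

4780 psi

J = π(d_o⁴ − d_i⁴)/32 = π(0.0463⁴ − 0.0301⁴)/32 = 3.706×10^-7 m⁴.
τ_max = T·r/J = 527.0 × 0.0231 / 3.706×10^-7 = 3.292×10^7 Pa.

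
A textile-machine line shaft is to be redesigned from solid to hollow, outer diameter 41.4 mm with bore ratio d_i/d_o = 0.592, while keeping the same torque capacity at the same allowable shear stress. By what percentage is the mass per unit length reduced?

29.1 %

Equal τ_max and T ⇒ the solid shaft needs d_s³ = d_o³(1−k⁴), so d_s = 41.4·(1−0.592⁴)^(1/3) = 39.63 mm.
Area ratio A_h/A_s = d_o²(1−k²)/d_s² = (1−k²)/(1−k⁴)^(2/3) = 0.7088.
Mass saving = 1 − 0.7088 = 29.1 %.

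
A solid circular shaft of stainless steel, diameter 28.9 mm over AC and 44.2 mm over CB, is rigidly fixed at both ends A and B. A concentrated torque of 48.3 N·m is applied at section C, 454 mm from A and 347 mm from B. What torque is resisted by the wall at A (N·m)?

5.92 N·m

Compatibility: T_A·a/J_AC = T_B·b/J_CB with T_A + T_B = T₀.
J_AC = 6.85×10^-8 m⁴, J_CB = 3.75×10^-7 m⁴, so T_A = T₀·(J_AC/a)/((J_AC/a)+(J_CB/b)) = 5.920 N·m, T_B = 42.38 N·m.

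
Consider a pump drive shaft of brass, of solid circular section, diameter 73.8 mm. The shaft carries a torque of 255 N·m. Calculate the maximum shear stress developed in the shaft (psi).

469 psi

J = πd⁴/32 = π(0.0738)⁴/32 = 2.912×10^-6 m⁴.
τ_max = T·r/J = 255.0 × 0.0369 / 2.912×10^-6 = 3.231×10^6 Pa.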